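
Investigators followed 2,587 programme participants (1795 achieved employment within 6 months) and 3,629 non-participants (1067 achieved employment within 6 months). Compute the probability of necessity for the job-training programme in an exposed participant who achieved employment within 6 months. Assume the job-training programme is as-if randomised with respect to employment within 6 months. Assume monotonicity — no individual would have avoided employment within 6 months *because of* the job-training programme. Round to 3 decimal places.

p₁ = P(outcome | exposed) = 1795/2587 = 0.69385
p₀ = P(outcome | unexposed) = 1067/3629 = 0.29402
Under exogeneity and monotonicity, PN = (p₁ − p₀) / p₁.
PN = (0.69385 − 0.29402) / 0.69385 = 0.39983 / 0.69385 ≈ 0.5763

PN ≈ 0.576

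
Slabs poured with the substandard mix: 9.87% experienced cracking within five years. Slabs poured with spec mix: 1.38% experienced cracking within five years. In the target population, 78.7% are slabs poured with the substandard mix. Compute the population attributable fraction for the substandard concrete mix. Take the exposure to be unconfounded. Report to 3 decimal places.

PAF ≈ 0.829

p₁ = 0.0987, p₀ = 0.0138.
Overall risk P(Y=1) = π·p₁ + (1−π)·p₀ = 0.787×0.0987 + 0.213×0.0138 = 0.080616.
Under exogeneity, PAF = [P(Y=1) − p₀] / P(Y=1).
PAF = (0.080616 − 0.0138) / 0.080616 ≈ 0.8288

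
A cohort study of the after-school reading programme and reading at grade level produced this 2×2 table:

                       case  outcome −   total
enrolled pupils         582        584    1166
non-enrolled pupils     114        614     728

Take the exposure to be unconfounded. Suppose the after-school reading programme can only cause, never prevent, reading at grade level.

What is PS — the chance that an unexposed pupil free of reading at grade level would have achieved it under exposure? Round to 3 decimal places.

p₁ = P(outcome | exposed) = 582/1166 = 0.49914
p₀ = P(outcome | unexposed) = 114/728 = 0.15659
Under exogeneity and monotonicity, PS = (p₁ − p₀)/(1 − p₀).
PS = (0.49914 − 0.15659) / 0.84341 ≈ 0.4061

PS ≈ 0.406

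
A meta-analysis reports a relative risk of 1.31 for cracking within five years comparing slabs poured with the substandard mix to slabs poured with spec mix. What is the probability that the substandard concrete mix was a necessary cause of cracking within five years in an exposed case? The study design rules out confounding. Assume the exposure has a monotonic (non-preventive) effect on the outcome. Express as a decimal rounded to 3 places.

PN ≈ 0.237

Under exogeneity and monotonicity, PN = (RR − 1) / RR = 1 − 1/RR.
PN = (1.31 − 1) / 1.31 = 0.31 / 1.31 ≈ 0.2366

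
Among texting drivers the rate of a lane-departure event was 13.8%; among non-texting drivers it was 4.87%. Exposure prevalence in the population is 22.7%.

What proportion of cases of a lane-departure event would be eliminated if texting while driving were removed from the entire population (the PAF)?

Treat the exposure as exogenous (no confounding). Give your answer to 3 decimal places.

p₁ = 0.138, p₀ = 0.0487.
Overall risk P(Y=1) = π·p₁ + (1−π)·p₀ = 0.227×0.138 + 0.773×0.0487 = 0.068971.
Under exogeneity, PAF = [P(Y=1) − p₀] / P(Y=1).
PAF = (0.068971 − 0.0487) / 0.068971 ≈ 0.2939

PAF ≈ 0.294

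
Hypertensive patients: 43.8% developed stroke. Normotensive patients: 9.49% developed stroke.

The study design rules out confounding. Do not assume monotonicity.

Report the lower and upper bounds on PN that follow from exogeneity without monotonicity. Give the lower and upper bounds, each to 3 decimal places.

p₁ = 0.438, p₀ = 0.0949.
Under exogeneity alone the bounds on PN are max{0,(p₁−p₀)/p₁} ≤ PN ≤ min{1,(1−p₀)/p₁}.
  lower = (p₁ − p₀)/p₁ = 0.3431 / 0.438 ≈ 0.7833
  upper = min{1, (1 − p₀)/p₁} = 0.9051 / 0.438 ≈ 2.0664 → capped at 1

0.783 ≤ PN ≤ 1.000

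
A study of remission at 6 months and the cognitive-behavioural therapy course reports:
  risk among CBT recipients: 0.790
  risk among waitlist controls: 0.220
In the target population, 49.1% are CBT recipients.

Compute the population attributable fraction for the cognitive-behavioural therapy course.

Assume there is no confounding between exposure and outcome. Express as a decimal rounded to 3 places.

PAF ≈ 0.560

Let p₁ = 0.79, p₀ = 0.22.
Overall risk P(Y=1) = π·p₁ + (1−π)·p₀ = 0.491×0.79 + 0.509×0.22 = 0.49987.
Under exogeneity, PAF = [P(Y=1) − p₀] / P(Y=1).
PAF = (0.49987 − 0.22) / 0.49987 ≈ 0.5599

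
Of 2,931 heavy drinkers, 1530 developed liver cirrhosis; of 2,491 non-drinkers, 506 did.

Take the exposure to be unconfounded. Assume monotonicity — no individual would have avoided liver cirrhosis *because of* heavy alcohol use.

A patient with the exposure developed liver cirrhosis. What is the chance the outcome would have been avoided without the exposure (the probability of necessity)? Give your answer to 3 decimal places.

PN ≈ 0.611

p₁ = P(outcome | exposed) = 1530/2931 = 0.52201
p₀ = P(outcome | unexposed) = 506/2491 = 0.20313
Under exogeneity and monotonicity, PN = (p₁ − p₀) / p₁.
PN = (0.52201 − 0.20313) / 0.52201 = 0.31887 / 0.52201 ≈ 0.6109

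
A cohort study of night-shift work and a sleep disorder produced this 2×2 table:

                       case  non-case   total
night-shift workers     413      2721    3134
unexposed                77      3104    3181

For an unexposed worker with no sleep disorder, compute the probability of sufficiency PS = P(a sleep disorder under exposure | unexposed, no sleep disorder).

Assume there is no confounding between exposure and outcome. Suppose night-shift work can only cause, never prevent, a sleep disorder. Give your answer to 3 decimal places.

PS ≈ 0.110

p₁ = P(outcome | exposed) = 413/3134 = 0.13178
p₀ = P(outcome | unexposed) = 77/3181 = 0.024206
Under exogeneity and monotonicity, PS = (p₁ − p₀) / (1 − p₀).
PS = (0.13178 − 0.024206) / (1 − 0.024206) = 0.10757 / 0.97579 ≈ 0.1102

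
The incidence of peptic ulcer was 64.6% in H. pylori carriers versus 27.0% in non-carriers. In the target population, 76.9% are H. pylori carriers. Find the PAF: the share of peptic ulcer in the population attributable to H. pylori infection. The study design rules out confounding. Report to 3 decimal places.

PAF ≈ 0.517

p₁ = 0.646, p₀ = 0.27.
Overall risk P(Y=1) = π·p₁ + (1−π)·p₀ = 0.769×0.646 + 0.231×0.27 = 0.55914.
Under exogeneity, PAF = [P(Y=1) − p₀] / P(Y=1).
PAF = (0.55914 − 0.27) / 0.55914 ≈ 0.5171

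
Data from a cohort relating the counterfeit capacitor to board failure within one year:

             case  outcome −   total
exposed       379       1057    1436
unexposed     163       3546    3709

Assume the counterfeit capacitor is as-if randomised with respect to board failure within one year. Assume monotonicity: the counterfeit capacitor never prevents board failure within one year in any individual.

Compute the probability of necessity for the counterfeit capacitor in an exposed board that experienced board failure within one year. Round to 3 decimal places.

PN ≈ 0.833

p₁ = P(outcome | exposed) = 379/1436 = 0.26393
p₀ = P(outcome | unexposed) = 163/3709 = 0.043947
Under exogeneity and monotonicity, PN = (p₁ − p₀)/p₁.
PN = (0.26393 − 0.043947) / 0.26393 ≈ 0.8335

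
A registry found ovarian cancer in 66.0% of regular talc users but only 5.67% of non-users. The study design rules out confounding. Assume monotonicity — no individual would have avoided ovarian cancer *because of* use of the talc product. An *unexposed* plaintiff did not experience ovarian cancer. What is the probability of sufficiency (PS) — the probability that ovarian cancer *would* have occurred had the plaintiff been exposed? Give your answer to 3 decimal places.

p₁ = 0.66, p₀ = 0.0567.
Under exogeneity and monotonicity, PS = (p₁ − p₀) / (1 − p₀).
PS = (0.66 − 0.0567) / (1 − 0.0567) = 0.6033 / 0.9433 ≈ 0.6396

PS ≈ 0.640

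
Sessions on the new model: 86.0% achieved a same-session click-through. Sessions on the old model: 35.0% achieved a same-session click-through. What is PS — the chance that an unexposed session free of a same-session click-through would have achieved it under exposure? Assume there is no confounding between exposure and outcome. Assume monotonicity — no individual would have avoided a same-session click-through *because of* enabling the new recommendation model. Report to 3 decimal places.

PS ≈ 0.785

p₁ = 0.86, p₀ = 0.35.
Under exogeneity and monotonicity, PS = (p₁ − p₀) / (1 − p₀).
PS = (0.86 − 0.35) / (1 − 0.35) = 0.51 / 0.65 ≈ 0.7846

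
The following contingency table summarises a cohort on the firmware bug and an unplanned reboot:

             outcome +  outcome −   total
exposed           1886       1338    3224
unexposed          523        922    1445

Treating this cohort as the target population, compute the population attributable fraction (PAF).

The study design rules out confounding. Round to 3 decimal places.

p₁ = P(outcome | exposed) = 1886/3224 = 0.58499
p₀ = P(outcome | unexposed) = 523/1445 = 0.36194
Exposure prevalence π = 3224/4669 = 0.69051; overall risk P(Y=1) = 0.51596.
Under exogeneity, PAF = [P(Y=1) − p₀]/P(Y=1).
PAF = (0.51596 − 0.36194) / 0.51596 ≈ 0.2985

PAF ≈ 0.299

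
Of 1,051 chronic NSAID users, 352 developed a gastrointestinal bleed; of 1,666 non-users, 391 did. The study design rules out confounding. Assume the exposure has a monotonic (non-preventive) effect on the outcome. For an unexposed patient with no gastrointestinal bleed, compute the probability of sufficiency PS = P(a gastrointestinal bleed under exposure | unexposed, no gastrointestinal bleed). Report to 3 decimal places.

p₁ = P(outcome | exposed) = 352/1051 = 0.33492
p₀ = P(outcome | unexposed) = 391/1666 = 0.23469
Under exogeneity and monotonicity, PS = (p₁ − p₀) / (1 − p₀).
PS = (0.33492 − 0.23469) / (1 − 0.23469) = 0.10023 / 0.76531 ≈ 0.1310

PS ≈ 0.131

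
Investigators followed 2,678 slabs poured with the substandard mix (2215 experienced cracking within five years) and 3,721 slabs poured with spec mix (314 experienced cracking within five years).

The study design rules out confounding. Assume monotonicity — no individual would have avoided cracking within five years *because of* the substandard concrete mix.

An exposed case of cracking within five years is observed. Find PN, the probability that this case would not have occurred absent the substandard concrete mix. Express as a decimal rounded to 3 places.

p₁ = P(outcome | exposed) = 2215/2678 = 0.82711
p₀ = P(outcome | unexposed) = 314/3721 = 0.084386
Under exogeneity and monotonicity, PN = (p₁ − p₀) / p₁.
PN = (0.82711 − 0.084386) / 0.82711 = 0.74272 / 0.82711 ≈ 0.8980

PN ≈ 0.898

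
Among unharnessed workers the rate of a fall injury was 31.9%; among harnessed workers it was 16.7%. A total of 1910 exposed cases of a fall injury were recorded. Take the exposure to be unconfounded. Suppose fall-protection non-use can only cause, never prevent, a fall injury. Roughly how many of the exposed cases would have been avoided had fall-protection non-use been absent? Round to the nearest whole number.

p₁ = 0.319, p₀ = 0.167.
PN = (p₁ − p₀)/p₁ = (0.319 − 0.167) / 0.319 ≈ 0.47649.
Attributable cases ≈ PN × (exposed cases) = 0.47649 × 1910 ≈ 910.09.

about 910 cases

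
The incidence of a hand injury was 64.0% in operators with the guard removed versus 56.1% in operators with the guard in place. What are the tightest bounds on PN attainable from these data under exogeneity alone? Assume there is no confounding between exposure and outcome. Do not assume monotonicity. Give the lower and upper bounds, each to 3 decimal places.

p₁ = 0.64, p₀ = 0.561.
Under exogeneity alone the bounds on PN are max{0,(p₁−p₀)/p₁} ≤ PN ≤ min{1,(1−p₀)/p₁}.
  lower = (p₁ − p₀)/p₁ = 0.079 / 0.64 ≈ 0.1234
  upper = min{1, (1 − p₀)/p₁} = 0.439 / 0.64 ≈ 0.6859

0.123 ≤ PN ≤ 0.686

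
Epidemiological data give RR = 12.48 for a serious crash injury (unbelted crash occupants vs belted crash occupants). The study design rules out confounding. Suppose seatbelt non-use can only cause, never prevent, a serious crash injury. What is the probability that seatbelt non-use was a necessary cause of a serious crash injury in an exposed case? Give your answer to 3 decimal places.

PN ≈ 0.920

Under exogeneity and monotonicity, PN = (RR − 1) / RR = 1 − 1/RR.
PN = (12.48 − 1) / 12.48 = 11.48 / 12.48 ≈ 0.9199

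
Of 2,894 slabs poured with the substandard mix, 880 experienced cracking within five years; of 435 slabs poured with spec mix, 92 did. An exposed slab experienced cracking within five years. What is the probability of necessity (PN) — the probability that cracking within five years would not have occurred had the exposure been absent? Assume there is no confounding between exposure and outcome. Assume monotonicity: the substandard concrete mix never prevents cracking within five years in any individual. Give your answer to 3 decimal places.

PN ≈ 0.304

p₁ = P(outcome | exposed) = 880/2894 = 0.30408
p₀ = P(outcome | unexposed) = 92/435 = 0.21149
Under exogeneity and monotonicity, PN = (p₁ − p₀) / p₁.
PN = (0.30408 − 0.21149) / 0.30408 = 0.092583 / 0.30408 ≈ 0.3045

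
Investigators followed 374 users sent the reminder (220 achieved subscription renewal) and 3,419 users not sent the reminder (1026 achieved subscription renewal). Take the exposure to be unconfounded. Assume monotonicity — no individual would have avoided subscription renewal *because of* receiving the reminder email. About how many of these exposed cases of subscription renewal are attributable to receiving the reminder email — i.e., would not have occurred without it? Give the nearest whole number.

about 108 cases

p₁ = P(outcome | exposed) = 220/374 = 0.58824
p₀ = P(outcome | unexposed) = 1026/3419 = 0.30009
PN = (p₁ − p₀)/p₁ = (0.58824 − 0.30009) / 0.58824 ≈ 0.48985.
Attributable cases ≈ PN × (exposed cases) = 0.48985 × 220 ≈ 107.77.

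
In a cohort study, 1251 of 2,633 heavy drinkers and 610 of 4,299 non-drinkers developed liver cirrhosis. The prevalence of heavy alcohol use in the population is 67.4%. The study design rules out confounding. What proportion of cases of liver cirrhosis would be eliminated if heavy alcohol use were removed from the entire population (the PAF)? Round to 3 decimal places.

p₁ = P(outcome | exposed) = 1251/2633 = 0.47512
p₀ = P(outcome | unexposed) = 610/4299 = 0.14189
Overall risk P(Y=1) = π·p₁ + (1−π)·p₀ = 0.674×0.47512 + 0.326×0.14189 = 0.36649.
Under exogeneity, PAF = [P(Y=1) − p₀] / P(Y=1).
PAF = (0.36649 − 0.14189) / 0.36649 ≈ 0.6128

PAF ≈ 0.613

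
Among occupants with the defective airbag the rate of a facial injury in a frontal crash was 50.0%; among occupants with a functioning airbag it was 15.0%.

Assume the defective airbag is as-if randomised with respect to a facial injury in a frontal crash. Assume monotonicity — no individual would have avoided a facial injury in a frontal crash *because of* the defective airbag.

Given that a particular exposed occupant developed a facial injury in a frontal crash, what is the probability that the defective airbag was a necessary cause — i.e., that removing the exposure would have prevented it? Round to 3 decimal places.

PN ≈ 0.700

p₁ = 0.5, p₀ = 0.15.
Under exogeneity and monotonicity, PN = (p₁ − p₀) / p₁.
PN = (0.5 − 0.15) / 0.5 = 0.35 / 0.5 ≈ 0.7000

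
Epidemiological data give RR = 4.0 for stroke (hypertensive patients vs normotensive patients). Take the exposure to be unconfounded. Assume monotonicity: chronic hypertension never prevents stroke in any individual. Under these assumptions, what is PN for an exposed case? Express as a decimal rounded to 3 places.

Under exogeneity and monotonicity, PN = (RR − 1) / RR = 1 − 1/RR.
PN = (4.0 − 1) / 4.0 = 3 / 4.0 ≈ 0.7500

PN ≈ 0.750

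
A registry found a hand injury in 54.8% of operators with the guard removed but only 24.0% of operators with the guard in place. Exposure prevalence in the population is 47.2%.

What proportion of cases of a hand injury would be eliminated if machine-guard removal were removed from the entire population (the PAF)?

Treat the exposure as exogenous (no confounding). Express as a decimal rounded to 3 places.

p₁ = 0.548, p₀ = 0.24.
Overall risk P(Y=1) = π·p₁ + (1−π)·p₀ = 0.472×0.548 + 0.528×0.24 = 0.38538.
Under exogeneity, PAF = [P(Y=1) − p₀] / P(Y=1).
PAF = (0.38538 − 0.24) / 0.38538 ≈ 0.3772

PAF ≈ 0.377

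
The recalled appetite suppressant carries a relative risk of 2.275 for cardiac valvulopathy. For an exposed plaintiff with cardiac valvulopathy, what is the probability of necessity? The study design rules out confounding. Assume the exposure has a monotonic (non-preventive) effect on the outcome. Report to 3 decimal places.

Under exogeneity and monotonicity, PN = (RR − 1) / RR = 1 − 1/RR.
PN = (2.275 − 1) / 2.275 = 1.275 / 2.275 ≈ 0.5604

PN ≈ 0.560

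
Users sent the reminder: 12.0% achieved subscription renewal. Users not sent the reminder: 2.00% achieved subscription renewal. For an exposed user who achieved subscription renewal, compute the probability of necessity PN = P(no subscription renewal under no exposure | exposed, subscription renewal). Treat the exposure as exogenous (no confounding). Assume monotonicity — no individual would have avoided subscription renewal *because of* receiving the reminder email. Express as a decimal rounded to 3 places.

p₁ = 0.12, p₀ = 0.02.
Under exogeneity and monotonicity, PN = (p₁ − p₀) / p₁.
PN = (0.12 − 0.02) / 0.12 = 0.1 / 0.12 ≈ 0.8333

PN ≈ 0.833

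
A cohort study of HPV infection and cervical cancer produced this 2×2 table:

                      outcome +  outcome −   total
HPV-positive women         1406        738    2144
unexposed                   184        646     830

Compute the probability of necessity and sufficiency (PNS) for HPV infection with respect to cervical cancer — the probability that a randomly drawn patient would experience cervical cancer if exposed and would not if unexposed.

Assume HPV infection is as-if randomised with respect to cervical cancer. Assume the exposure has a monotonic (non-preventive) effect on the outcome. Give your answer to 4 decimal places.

p₁ = P(outcome | exposed) = 1406/2144 = 0.65578
p₀ = P(outcome | unexposed) = 184/830 = 0.22169
Under exogeneity and monotonicity, PNS = p₁ − p₀.
PNS = 0.65578 − 0.22169 = 0.4341

PNS ≈ 0.4341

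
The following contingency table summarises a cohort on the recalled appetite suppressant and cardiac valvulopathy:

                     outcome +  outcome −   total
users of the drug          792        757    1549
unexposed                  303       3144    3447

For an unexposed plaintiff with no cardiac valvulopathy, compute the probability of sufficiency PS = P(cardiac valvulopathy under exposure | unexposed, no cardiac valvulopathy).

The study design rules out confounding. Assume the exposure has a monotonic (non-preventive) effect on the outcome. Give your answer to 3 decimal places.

PS ≈ 0.464

p₁ = P(outcome | exposed) = 792/1549 = 0.5113
p₀ = P(outcome | unexposed) = 303/3447 = 0.087903
Under exogeneity and monotonicity, PS = (p₁ − p₀) / (1 − p₀).
PS = (0.5113 − 0.087903) / (1 − 0.087903) = 0.4234 / 0.9121 ≈ 0.4642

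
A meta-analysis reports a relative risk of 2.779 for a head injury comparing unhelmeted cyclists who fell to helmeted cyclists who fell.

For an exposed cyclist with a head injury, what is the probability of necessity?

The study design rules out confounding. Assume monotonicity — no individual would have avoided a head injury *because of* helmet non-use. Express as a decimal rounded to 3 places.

PN ≈ 0.640

Under exogeneity and monotonicity, PN = (RR − 1) / RR = 1 − 1/RR.
PN = (2.779 − 1) / 2.779 = 1.779 / 2.779 ≈ 0.6402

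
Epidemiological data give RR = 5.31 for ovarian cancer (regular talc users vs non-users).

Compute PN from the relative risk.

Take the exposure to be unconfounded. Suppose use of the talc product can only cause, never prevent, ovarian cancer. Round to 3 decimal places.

PN ≈ 0.812

Under exogeneity and monotonicity, PN = (RR − 1) / RR = 1 − 1/RR.
PN = (5.31 − 1) / 5.31 = 4.31 / 5.31 ≈ 0.8117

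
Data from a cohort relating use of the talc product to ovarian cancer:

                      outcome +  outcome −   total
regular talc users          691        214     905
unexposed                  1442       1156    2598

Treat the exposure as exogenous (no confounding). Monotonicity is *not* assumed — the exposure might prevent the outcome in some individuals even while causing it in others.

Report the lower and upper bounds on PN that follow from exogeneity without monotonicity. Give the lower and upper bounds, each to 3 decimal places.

p₁ = P(outcome | exposed) = 691/905 = 0.76354
p₀ = P(outcome | unexposed) = 1442/2598 = 0.55504
Under exogeneity alone the bounds on PN are max{0,(p₁−p₀)/p₁} ≤ PN ≤ min{1,(1−p₀)/p₁}.
  lower = (p₁ − p₀)/p₁ = 0.20849 / 0.76354 ≈ 0.2731
  upper = min{1, (1 − p₀)/p₁} = 0.44496 / 0.76354 ≈ 0.5828

0.273 ≤ PN ≤ 0.583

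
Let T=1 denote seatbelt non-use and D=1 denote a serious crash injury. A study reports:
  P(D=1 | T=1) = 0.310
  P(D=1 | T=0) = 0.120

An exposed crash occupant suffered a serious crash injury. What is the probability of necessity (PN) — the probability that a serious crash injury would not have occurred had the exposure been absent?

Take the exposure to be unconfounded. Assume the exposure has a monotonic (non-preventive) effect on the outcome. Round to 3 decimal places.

Let p₁ = 0.31, p₀ = 0.12.
Under exogeneity and monotonicity, PN = (p₁ − p₀) / p₁.
PN = (0.31 − 0.12) / 0.31 = 0.19 / 0.31 ≈ 0.6129

PN ≈ 0.613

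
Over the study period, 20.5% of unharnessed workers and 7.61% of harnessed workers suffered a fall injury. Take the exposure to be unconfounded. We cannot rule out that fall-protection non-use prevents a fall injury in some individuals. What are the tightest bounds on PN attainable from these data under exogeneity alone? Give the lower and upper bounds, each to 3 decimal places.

0.629 ≤ PN ≤ 1.000

p₁ = 0.205, p₀ = 0.0761.
Under exogeneity alone the bounds on PN are max{0,(p₁−p₀)/p₁} ≤ PN ≤ min{1,(1−p₀)/p₁}.
  lower = (p₁ − p₀)/p₁ = 0.1289 / 0.205 ≈ 0.6288
  upper = min{1, (1 − p₀)/p₁} = 0.9239 / 0.205 ≈ 4.5068 → capped at 1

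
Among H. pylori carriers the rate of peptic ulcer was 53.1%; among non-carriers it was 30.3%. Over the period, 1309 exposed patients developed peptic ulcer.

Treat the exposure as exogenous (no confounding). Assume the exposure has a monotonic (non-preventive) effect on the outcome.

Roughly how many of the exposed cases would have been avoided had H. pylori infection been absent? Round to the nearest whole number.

p₁ = 0.531, p₀ = 0.303.
PN = (p₁ − p₀)/p₁ = (0.531 − 0.303) / 0.531 ≈ 0.42938.
Attributable cases ≈ PN × (exposed cases) = 0.42938 × 1309 ≈ 562.06.

about 562 cases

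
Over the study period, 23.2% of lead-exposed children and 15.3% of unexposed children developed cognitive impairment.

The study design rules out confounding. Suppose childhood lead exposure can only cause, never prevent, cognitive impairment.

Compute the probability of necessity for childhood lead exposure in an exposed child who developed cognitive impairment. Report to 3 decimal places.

PN ≈ 0.341

p₁ = 0.232, p₀ = 0.153.
Under exogeneity and monotonicity, PN = (p₁ − p₀) / p₁.
PN = (0.232 − 0.153) / 0.232 = 0.079 / 0.232 ≈ 0.3405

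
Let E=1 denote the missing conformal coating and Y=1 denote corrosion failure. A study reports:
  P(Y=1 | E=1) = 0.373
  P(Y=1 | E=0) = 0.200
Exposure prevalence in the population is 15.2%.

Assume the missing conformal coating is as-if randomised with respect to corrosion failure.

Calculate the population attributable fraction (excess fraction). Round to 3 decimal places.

Let p₁ = 0.373, p₀ = 0.2.
Overall risk P(Y=1) = π·p₁ + (1−π)·p₀ = 0.152×0.373 + 0.848×0.2 = 0.2263.
Under exogeneity, PAF = [P(Y=1) − p₀] / P(Y=1).
PAF = (0.2263 − 0.2) / 0.2263 ≈ 0.1162

PAF ≈ 0.116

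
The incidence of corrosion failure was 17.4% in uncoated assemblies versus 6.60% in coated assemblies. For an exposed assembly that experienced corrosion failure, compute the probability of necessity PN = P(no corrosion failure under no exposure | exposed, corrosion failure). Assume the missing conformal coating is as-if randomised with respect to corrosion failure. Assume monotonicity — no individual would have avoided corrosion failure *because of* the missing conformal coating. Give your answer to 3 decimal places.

PN ≈ 0.621

p₁ = 0.174, p₀ = 0.066.
Under exogeneity and monotonicity, PN = (p₁ − p₀) / p₁.
PN = (0.174 − 0.066) / 0.174 = 0.108 / 0.174 ≈ 0.6207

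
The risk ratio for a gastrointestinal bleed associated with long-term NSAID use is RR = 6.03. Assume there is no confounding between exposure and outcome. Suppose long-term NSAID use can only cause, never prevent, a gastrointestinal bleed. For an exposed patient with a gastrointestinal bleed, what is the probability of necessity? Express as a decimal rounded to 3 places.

PN ≈ 0.834

Under exogeneity and monotonicity, PN = (RR − 1) / RR = 1 − 1/RR.
PN = (6.03 − 1) / 6.03 = 5.03 / 6.03 ≈ 0.8342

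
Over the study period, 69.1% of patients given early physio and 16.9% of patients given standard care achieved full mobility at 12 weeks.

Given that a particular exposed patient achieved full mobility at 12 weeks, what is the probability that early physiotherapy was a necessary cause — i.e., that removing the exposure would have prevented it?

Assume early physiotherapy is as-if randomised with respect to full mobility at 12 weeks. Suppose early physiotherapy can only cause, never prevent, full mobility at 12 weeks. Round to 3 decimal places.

p₁ = 0.691, p₀ = 0.169.
Under exogeneity and monotonicity, PN = (p₁ − p₀) / p₁.
PN = (0.691 − 0.169) / 0.691 = 0.522 / 0.691 ≈ 0.7554

PN ≈ 0.755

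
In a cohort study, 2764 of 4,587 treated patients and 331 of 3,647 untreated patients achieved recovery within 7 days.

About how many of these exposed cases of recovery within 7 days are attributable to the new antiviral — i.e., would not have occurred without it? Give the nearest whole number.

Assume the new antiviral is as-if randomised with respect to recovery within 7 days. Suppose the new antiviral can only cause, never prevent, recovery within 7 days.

p₁ = P(outcome | exposed) = 2764/4587 = 0.60257
p₀ = P(outcome | unexposed) = 331/3647 = 0.09076
PN = (p₁ − p₀)/p₁ = (0.60257 − 0.09076) / 0.60257 ≈ 0.84938.
Attributable cases ≈ PN × (exposed cases) = 0.84938 × 2764 ≈ 2347.69.

about 2348 cases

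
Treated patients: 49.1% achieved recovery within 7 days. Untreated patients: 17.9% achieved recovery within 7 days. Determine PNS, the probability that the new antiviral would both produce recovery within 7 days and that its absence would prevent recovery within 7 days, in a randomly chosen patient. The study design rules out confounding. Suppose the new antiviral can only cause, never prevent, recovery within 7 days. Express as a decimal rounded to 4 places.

p₁ = 0.491, p₀ = 0.179.
Under exogeneity and monotonicity, PNS = p₁ − p₀.
PNS = 0.491 − 0.179 = 0.312

PNS ≈ 0.3120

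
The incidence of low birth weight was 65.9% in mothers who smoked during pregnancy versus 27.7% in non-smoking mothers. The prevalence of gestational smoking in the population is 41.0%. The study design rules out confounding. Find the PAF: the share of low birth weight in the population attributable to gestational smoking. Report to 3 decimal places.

PAF ≈ 0.361

p₁ = 0.659, p₀ = 0.277.
Overall risk P(Y=1) = π·p₁ + (1−π)·p₀ = 0.41×0.659 + 0.59×0.277 = 0.43362.
Under exogeneity, PAF = [P(Y=1) − p₀] / P(Y=1).
PAF = (0.43362 − 0.277) / 0.43362 ≈ 0.3612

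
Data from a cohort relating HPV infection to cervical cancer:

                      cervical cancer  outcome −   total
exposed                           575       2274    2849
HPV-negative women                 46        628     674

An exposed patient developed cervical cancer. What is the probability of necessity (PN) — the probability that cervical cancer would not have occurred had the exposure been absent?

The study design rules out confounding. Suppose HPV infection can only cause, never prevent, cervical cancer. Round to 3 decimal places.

PN ≈ 0.662

p₁ = P(outcome | exposed) = 575/2849 = 0.20183
p₀ = P(outcome | unexposed) = 46/674 = 0.068249
Under exogeneity and monotonicity, PN = (p₁ − p₀)/p₁.
PN = (0.20183 − 0.068249) / 0.20183 ≈ 0.6618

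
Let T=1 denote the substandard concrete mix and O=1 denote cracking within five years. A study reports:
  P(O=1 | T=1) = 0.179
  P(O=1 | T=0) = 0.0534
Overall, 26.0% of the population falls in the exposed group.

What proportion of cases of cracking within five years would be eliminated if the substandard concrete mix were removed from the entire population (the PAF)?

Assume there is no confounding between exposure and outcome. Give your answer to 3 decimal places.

PAF ≈ 0.379

Let p₁ = 0.179, p₀ = 0.0534.
Overall risk P(Y=1) = π·p₁ + (1−π)·p₀ = 0.26×0.179 + 0.74×0.0534 = 0.086056.
Under exogeneity, PAF = [P(Y=1) − p₀] / P(Y=1).
PAF = (0.086056 − 0.0534) / 0.086056 ≈ 0.3795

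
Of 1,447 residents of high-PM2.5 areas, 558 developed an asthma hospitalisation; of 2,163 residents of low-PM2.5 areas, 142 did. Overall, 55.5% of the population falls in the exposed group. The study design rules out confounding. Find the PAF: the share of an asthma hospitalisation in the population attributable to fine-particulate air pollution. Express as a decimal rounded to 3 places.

PAF ≈ 0.730

p₁ = P(outcome | exposed) = 558/1447 = 0.38563
p₀ = P(outcome | unexposed) = 142/2163 = 0.06565
Overall risk P(Y=1) = π·p₁ + (1−π)·p₀ = 0.555×0.38563 + 0.445×0.06565 = 0.24324.
Under exogeneity, PAF = [P(Y=1) − p₀] / P(Y=1).
PAF = (0.24324 − 0.06565) / 0.24324 ≈ 0.7301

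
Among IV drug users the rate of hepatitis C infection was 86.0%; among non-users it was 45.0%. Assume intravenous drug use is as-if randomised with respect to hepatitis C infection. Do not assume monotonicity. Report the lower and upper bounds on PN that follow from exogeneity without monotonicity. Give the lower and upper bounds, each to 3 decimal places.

0.477 ≤ PN ≤ 0.640

p₁ = 0.86, p₀ = 0.45.
Under exogeneity alone the bounds on PN are max{0,(p₁−p₀)/p₁} ≤ PN ≤ min{1,(1−p₀)/p₁}.
  lower = (p₁ − p₀)/p₁ = 0.41 / 0.86 ≈ 0.4767
  upper = min{1, (1 − p₀)/p₁} = 0.55 / 0.86 ≈ 0.6395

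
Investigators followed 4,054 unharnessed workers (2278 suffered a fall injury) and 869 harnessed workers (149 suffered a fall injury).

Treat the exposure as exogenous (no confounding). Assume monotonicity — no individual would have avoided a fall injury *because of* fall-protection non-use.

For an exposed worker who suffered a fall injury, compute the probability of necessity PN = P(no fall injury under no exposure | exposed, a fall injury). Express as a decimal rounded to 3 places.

p₁ = P(outcome | exposed) = 2278/4054 = 0.56191
p₀ = P(outcome | unexposed) = 149/869 = 0.17146
Under exogeneity and monotonicity, PN = (p₁ − p₀) / p₁.
PN = (0.56191 − 0.17146) / 0.56191 = 0.39045 / 0.56191 ≈ 0.6949

PN ≈ 0.695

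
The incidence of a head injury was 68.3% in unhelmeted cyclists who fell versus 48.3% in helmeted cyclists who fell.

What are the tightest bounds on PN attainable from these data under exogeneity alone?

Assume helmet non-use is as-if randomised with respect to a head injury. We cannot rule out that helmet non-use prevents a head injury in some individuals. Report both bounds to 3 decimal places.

0.293 ≤ PN ≤ 0.757

p₁ = 0.683, p₀ = 0.483.
Under exogeneity alone the bounds on PN are max{0,(p₁−p₀)/p₁} ≤ PN ≤ min{1,(1−p₀)/p₁}.
  lower = (p₁ − p₀)/p₁ = 0.2 / 0.683 ≈ 0.2928
  upper = min{1, (1 − p₀)/p₁} = 0.517 / 0.683 ≈ 0.7570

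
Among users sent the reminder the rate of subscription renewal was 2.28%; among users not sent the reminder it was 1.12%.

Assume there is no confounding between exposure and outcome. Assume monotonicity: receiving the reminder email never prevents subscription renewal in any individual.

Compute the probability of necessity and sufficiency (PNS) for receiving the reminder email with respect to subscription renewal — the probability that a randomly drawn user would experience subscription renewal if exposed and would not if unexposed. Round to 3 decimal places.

PNS ≈ 0.012

p₁ = 0.0228, p₀ = 0.0112.
Under exogeneity and monotonicity, PNS = p₁ − p₀.
PNS = 0.0228 − 0.0112 = 0.0116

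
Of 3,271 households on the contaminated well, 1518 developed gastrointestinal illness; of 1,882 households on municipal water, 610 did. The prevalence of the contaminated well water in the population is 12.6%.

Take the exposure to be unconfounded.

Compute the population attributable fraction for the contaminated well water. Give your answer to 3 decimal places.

PAF ≈ 0.052

p₁ = P(outcome | exposed) = 1518/3271 = 0.46408
p₀ = P(outcome | unexposed) = 610/1882 = 0.32412
Overall risk P(Y=1) = π·p₁ + (1−π)·p₀ = 0.126×0.46408 + 0.874×0.32412 = 0.34176.
Under exogeneity, PAF = [P(Y=1) − p₀] / P(Y=1).
PAF = (0.34176 − 0.32412) / 0.34176 ≈ 0.0516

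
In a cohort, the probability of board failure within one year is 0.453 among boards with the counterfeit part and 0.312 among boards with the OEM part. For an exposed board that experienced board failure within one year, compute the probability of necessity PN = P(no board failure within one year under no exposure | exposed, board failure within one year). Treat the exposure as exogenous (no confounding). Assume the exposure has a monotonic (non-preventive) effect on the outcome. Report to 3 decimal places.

PN ≈ 0.311

Let p₁ = 0.453, p₀ = 0.312.
Under exogeneity and monotonicity, PN = (p₁ − p₀) / p₁.
PN = (0.453 − 0.312) / 0.453 = 0.141 / 0.453 ≈ 0.3113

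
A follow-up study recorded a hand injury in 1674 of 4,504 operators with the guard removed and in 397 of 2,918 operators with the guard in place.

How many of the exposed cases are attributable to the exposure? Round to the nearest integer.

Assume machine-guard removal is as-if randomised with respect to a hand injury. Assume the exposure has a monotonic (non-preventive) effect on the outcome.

p₁ = P(outcome | exposed) = 1674/4504 = 0.37167
p₀ = P(outcome | unexposed) = 397/2918 = 0.13605
PN = (p₁ − p₀)/p₁ = (0.37167 − 0.13605) / 0.37167 ≈ 0.63394.
Attributable cases ≈ PN × (exposed cases) = 0.63394 × 1674 ≈ 1061.22.

about 1061 cases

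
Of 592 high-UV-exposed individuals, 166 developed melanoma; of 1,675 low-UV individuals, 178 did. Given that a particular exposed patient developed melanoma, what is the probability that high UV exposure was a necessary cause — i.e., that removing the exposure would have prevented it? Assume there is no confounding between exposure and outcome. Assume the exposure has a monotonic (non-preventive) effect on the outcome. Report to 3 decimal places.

PN ≈ 0.621

p₁ = P(outcome | exposed) = 166/592 = 0.28041
p₀ = P(outcome | unexposed) = 178/1675 = 0.10627
Under exogeneity and monotonicity, PN = (p₁ − p₀) / p₁.
PN = (0.28041 − 0.10627) / 0.28041 = 0.17414 / 0.28041 ≈ 0.6210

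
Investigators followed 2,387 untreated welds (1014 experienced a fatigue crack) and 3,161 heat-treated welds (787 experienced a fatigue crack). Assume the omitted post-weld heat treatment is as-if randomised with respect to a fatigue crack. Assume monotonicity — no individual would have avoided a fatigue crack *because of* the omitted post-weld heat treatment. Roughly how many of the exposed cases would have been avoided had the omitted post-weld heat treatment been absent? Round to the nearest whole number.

p₁ = P(outcome | exposed) = 1014/2387 = 0.4248
p₀ = P(outcome | unexposed) = 787/3161 = 0.24897
PN = (p₁ − p₀)/p₁ = (0.4248 − 0.24897) / 0.4248 ≈ 0.41391.
Attributable cases ≈ PN × (exposed cases) = 0.41391 × 1014 ≈ 419.70.

about 420 cases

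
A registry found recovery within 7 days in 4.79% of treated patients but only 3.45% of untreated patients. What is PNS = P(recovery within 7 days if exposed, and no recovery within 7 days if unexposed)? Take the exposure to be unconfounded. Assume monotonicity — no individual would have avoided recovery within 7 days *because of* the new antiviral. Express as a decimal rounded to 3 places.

p₁ = 0.0479, p₀ = 0.0345.
Under exogeneity and monotonicity, PNS = p₁ − p₀.
PNS = 0.0479 − 0.0345 = 0.0134

PNS ≈ 0.013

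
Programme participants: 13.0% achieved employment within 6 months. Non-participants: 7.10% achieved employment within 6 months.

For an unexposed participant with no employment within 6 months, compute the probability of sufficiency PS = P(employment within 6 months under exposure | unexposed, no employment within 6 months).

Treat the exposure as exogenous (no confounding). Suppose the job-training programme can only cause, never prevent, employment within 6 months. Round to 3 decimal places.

PS ≈ 0.064

p₁ = 0.13, p₀ = 0.071.
Under exogeneity and monotonicity, PS = (p₁ − p₀) / (1 − p₀).
PS = (0.13 − 0.071) / (1 − 0.071) = 0.059 / 0.929 ≈ 0.0635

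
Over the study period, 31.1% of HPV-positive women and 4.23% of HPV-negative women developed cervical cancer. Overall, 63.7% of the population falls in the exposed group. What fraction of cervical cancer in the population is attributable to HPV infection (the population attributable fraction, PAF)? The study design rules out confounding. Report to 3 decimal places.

PAF ≈ 0.802

p₁ = 0.311, p₀ = 0.0423.
Overall risk P(Y=1) = π·p₁ + (1−π)·p₀ = 0.637×0.311 + 0.363×0.0423 = 0.21346.
Under exogeneity, PAF = [P(Y=1) − p₀] / P(Y=1).
PAF = (0.21346 − 0.0423) / 0.21346 ≈ 0.8018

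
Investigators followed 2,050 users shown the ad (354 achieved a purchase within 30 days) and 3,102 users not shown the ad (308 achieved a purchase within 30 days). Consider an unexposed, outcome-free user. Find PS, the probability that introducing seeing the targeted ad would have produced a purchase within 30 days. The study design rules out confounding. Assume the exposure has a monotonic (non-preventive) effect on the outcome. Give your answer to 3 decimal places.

PS ≈ 0.081

p₁ = P(outcome | exposed) = 354/2050 = 0.17268
p₀ = P(outcome | unexposed) = 308/3102 = 0.099291
Under exogeneity and monotonicity, PS = (p₁ − p₀) / (1 − p₀).
PS = (0.17268 − 0.099291) / (1 − 0.099291) = 0.073392 / 0.90071 ≈ 0.0815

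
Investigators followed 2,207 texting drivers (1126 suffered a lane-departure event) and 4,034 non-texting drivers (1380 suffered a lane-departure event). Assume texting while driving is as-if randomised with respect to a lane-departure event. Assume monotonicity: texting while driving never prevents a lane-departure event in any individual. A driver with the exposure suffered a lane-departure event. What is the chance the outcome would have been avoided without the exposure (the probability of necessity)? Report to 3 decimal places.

p₁ = P(outcome | exposed) = 1126/2207 = 0.51019
p₀ = P(outcome | unexposed) = 1380/4034 = 0.34209
Under exogeneity and monotonicity, PN = (p₁ − p₀) / p₁.
PN = (0.51019 − 0.34209) / 0.51019 = 0.1681 / 0.51019 ≈ 0.3295

PN ≈ 0.329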